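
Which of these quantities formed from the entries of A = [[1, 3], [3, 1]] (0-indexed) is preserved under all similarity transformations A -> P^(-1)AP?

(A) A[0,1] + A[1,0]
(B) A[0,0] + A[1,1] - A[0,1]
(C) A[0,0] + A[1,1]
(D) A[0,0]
C

A[0,0] + A[1,1] is the trace of A. By the cyclic property of the trace, tr(P^(-1)AP) = tr(APP^(-1)) = tr(A), so it is the same for every matrix similar to A.

The other combinations are not similarity invariants. For example, take P = [[1, 1], [1, 2]] (det P = 1), so P^(-1) = [[2, -1], [-1, 1]] and
B = P^(-1)AP = [[4, 9], [0, -2]].
Evaluating each option on A and on B:
(A) A[0,1] + A[1,0]: 6 for A, 9 for B -> changes
(B) A[0,0] + A[1,1] - A[0,1]: -1 for A, -7 for B -> changes
(C) A[0,0] + A[1,1]: 2 for A, 2 for B -> unchanged
(D) A[0,0]: 1 for A, 4 for B -> changes

Only (C) A[0,0] + A[1,1] = 2 survives (and it does so for every P, not just this one), so it is the invariant.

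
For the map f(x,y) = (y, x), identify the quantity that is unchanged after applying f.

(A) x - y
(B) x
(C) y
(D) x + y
D

For f(x,y) = (y, x):
After applying f: x' = y, y' = x. So x' + y' = y + x = x + y.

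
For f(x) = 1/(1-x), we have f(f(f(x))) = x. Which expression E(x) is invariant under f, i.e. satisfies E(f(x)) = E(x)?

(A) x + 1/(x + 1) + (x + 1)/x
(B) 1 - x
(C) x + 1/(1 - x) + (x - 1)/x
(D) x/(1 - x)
C

Replace x by f(x) = 1/(1 - x) in each option and simplify. As a quick numerical cross-check, also compare E(5) with E(f(5)) = E(-1/4).

(A) x + 1/(x + 1) + (x + 1)/x  ->  (1/(1 - x)) + 1/((1/(1 - x)) + 1) + ((1/(1 - x)) + 1)/(1/(1 - x)) = (-x^3 + 6x^2 - 11x + 7)/(x^2 - 3x + 2); check: E(5) = 191/30 but E(-1/4) = -23/12.   [not invariant]
(B) 1 - x  ->  1 - (1/(1 - x)) = x/(x - 1); check: E(5) = -4 but E(-1/4) = 5/4.   [not invariant]
(C) x + 1/(1 - x) + (x - 1)/x  ->  (1/(1 - x)) + 1/(1 - (1/(1 - x))) + ((1/(1 - x)) - 1)/(1/(1 - x)), which simplifies back to x + 1/(1 - x) + (x - 1)/x; check: E(5) = 111/20, E(-1/4) = 111/20.   [invariant]
(D) x/(1 - x)  ->  (1/(1 - x))/(1 - (1/(1 - x))) = -1/x; check: E(5) = -5/4 but E(-1/4) = -1/5.   [not invariant]

Only (C) is unchanged. Indeed f(f(x)) = 1/(1 - 1/(1-x)) = (1-x)/(-x) = (x-1)/x, so E(x) = x + f(x) + f(f(x)) is the sum over the whole 3-cycle; applying f just permutes the three terms cyclically (x -> f(x) -> f(f(x)) -> x), leaving the sum unchanged.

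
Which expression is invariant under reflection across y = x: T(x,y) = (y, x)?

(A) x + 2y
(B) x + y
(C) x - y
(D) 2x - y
B

The map is reflection across y = x: T(x,y) = (y, x).
Substitute the transformed coordinates into each option and compare with the original:
(A) x + 2y  ->  (y) + 2(x) = 2x + y   [differs from x + 2y: not invariant]
(B) x + y  ->  (y) + (x) = x + y   [equals x + y: invariant]
(C) x - y  ->  (y) - (x) = -x + y   [differs from x - y: not invariant]
(D) 2x - y  ->  2(y) - (x) = -x + 2y   [differs from 2x - y: not invariant]

Only option (B), x + y, is unchanged by the transformation.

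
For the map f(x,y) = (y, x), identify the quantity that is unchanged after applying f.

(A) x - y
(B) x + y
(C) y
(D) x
B

For f(x,y) = (y, x):
After applying f: x' = y, y' = x. So x' + y' = y + x = x + y.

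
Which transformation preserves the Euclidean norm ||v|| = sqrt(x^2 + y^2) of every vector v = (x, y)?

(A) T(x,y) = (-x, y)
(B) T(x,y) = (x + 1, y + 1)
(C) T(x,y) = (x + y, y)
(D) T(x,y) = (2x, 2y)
A

A transformation preserves a norm if ||T(v)|| = ||v|| for every v; a single vector where the norm changes rules an option out.

(A) T(x,y) = (-x, y): preserves the norm -- it is an orthogonal map (a rotation/reflection), and (-x)^2 + (y)^2 simplifies to x^2 + y^2.
(B) T(x,y) = (x + 1, y + 1): v = (1, 0) has norm sqrt((1)^2 + (0)^2) = 1, but T(v) = (2, 1) has norm sqrt(5) -- not preserved.
(C) T(x,y) = (x + y, y): v = (0, 1) has norm sqrt((0)^2 + (1)^2) = 1, but T(v) = (1, 1) has norm sqrt(2) -- not preserved.
(D) T(x,y) = (2x, 2y): v = (1, 0) has norm sqrt((1)^2 + (0)^2) = 1, but T(v) = (2, 0) has norm 2 -- not preserved.

Therefore the answer is (A).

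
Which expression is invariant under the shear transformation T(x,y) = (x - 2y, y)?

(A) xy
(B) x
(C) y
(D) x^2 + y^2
C

Under the shear T(x,y) = (x - 2y, y):
Substitute the transformed coordinates into each option and compare with the original:
(A) xy  ->  (x - 2y)(y) = xy - 2y^2   [differs from xy: not invariant]
(B) x  ->  (x - 2y) = x - 2y   [differs from x: not invariant]
(C) y  ->  (y) = y   [equals y: invariant]
(D) x^2 + y^2  ->  (x - 2y)^2 + (y)^2 = x^2 - 4xy + 5y^2   [differs from x^2 + y^2: not invariant]

Only option (C), y, is unchanged by the transformation.
A horizontal shear moves points parallel to the x-axis, so the y-coordinate (and any function of y alone) is unchanged.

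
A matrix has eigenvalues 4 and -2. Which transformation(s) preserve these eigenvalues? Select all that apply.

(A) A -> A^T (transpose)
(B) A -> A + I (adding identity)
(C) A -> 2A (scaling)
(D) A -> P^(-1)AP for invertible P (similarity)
A and D

Eigenvalues are preserved by:
1. Similarity transformations: A -> P^(-1)AP (same characteristic polynomial)
2. Transpose: A^T has the same eigenvalues as A

Eigenvalues are NOT preserved by:
- Adding identity: eigenvalues become 4+1, -2+1
- Scaling: eigenvalues become 8, -4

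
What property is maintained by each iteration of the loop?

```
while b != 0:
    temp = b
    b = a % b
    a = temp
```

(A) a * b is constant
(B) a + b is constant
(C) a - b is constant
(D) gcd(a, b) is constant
D

A loop invariant must hold before the first iteration and be re-established by every execution of the body.

(D) gcd(a, b) is constant: One iteration replaces (a, b) by (b, a mod b). Since a mod b = a - q*b for an integer q, any common divisor of a and b divides b and a mod b, and conversely; hence gcd(b, a mod b) = gcd(a, b). For instance (34, 4) -> (4, 2) keeps gcd = 2. At exit b = 0 and a = gcd of the original inputs.

The other options fail:
(A) a * b is constant: e.g. (a, b) = (34, 4) -> (4, 2): the product goes from 136 to 8.
(B) a + b is constant: e.g. (a, b) = (34, 4) -> (4, 2): the sum goes from 38 to 6.
(C) a - b is constant: e.g. (a, b) = (34, 4) -> (4, 2): the difference goes from 30 to 2.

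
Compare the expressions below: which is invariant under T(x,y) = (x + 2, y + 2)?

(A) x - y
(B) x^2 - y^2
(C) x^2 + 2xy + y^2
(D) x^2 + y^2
A

An expression E(x,y) is invariant under T if E(T(x,y)) = E(x,y). Here T(x,y) = (x + 2, y + 2).
Substitute the transformed coordinates into each option and compare with the original:
(A) x - y  ->  (x + 2) - (y + 2) = x - y   [equals x - y: invariant]
(B) x^2 - y^2  ->  (x + 2)^2 - (y + 2)^2 = x^2 + 4x - y^2 - 4y   [differs from x^2 - y^2: not invariant]
(C) x^2 + 2xy + y^2  ->  (x + 2)^2 + 2(x + 2)(y + 2) + (y + 2)^2 = x^2 + 2xy + 8x + y^2 + 8y + 16   [differs from x^2 + 2xy + y^2: not invariant]
(D) x^2 + y^2  ->  (x + 2)^2 + (y + 2)^2 = x^2 + 4x + y^2 + 4y + 8   [differs from x^2 + y^2: not invariant]

Only option (A), x - y, is unchanged by the transformation.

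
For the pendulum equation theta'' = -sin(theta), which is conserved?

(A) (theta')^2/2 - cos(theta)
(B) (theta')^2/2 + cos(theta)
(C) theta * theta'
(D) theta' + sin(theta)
A

A first integral I satisfies dI/dt = 0 along every solution. Differentiate each option and use the equation of motion:
(A) d/dt[(theta')^2/2 - cos(theta)] = theta' theta'' + sin(theta) theta' = theta'(-sin(theta)) + theta' sin(theta) = 0
(B) d/dt[(theta')^2/2 + cos(theta)] = theta' theta'' - sin(theta) theta' = -2 theta' sin(theta), not identically 0
(C) d/dt[theta * theta'] = (theta')^2 + theta theta'' = (theta')^2 - theta sin(theta), not identically 0
(D) d/dt[theta' + sin(theta)] = theta'' + cos(theta) theta' = -sin(theta) + theta' cos(theta), not identically 0

Only (A) has zero time-derivative. This is the total energy: kinetic (theta')^2/2 plus potential -cos(theta).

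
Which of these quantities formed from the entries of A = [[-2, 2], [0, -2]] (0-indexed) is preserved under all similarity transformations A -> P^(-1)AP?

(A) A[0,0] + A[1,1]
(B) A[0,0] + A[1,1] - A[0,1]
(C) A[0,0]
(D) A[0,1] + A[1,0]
A

A[0,0] + A[1,1] is the trace of A. By the cyclic property of the trace, tr(P^(-1)AP) = tr(APP^(-1)) = tr(A), so it is the same for every matrix similar to A.

The other combinations are not similarity invariants. For example, take P = [[1, 1], [1, 2]] (det P = 1), so P^(-1) = [[2, -1], [-1, 1]] and
B = P^(-1)AP = [[2, 8], [-2, -6]].
Evaluating each option on A and on B:
(A) A[0,0] + A[1,1]: -4 for A, -4 for B -> unchanged
(B) A[0,0] + A[1,1] - A[0,1]: -6 for A, -12 for B -> changes
(C) A[0,0]: -2 for A, 2 for B -> changes
(D) A[0,1] + A[1,0]: 2 for A, 6 for B -> changes

Only (A) A[0,0] + A[1,1] = -4 survives (and it does so for every P, not just this one), so it is the invariant.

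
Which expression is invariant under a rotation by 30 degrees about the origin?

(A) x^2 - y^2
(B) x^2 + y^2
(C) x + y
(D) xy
B

A rotation by 30 degrees sends (x, y) to (sqrt(3)x/2 - y/2, x/2 + sqrt(3)y/2).
Substitute the transformed coordinates into each option and compare with the original:
(A) x^2 - y^2  ->  (sqrt(3)x/2 - y/2)^2 - (x/2 + sqrt(3)y/2)^2 = x^2/2 - sqrt(3)xy - y^2/2   [differs from x^2 - y^2: not invariant]
(B) x^2 + y^2  ->  (sqrt(3)x/2 - y/2)^2 + (x/2 + sqrt(3)y/2)^2 = x^2 + y^2   [equals x^2 + y^2: invariant]
(C) x + y  ->  (sqrt(3)x/2 - y/2) + (x/2 + sqrt(3)y/2) = x/2 + sqrt(3)x/2 - y/2 + sqrt(3)y/2   [differs from x + y: not invariant]
(D) xy  ->  (sqrt(3)x/2 - y/2)(x/2 + sqrt(3)y/2) = sqrt(3)x^2/4 + xy/2 - sqrt(3)y^2/4   [differs from xy: not invariant]

Only option (B), x^2 + y^2, is unchanged by the transformation.
Geometrically, x^2 + y^2 is the squared distance from the origin, which every rotation about the origin preserves.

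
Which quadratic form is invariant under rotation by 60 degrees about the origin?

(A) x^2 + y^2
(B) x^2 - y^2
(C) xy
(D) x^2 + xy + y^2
A

Rotation by 60 degrees sends (x, y) to (x/2 - sqrt(3)y/2, sqrt(3)x/2 + y/2).
Substitute the transformed coordinates into each option and compare with the original:
(A) x^2 + y^2  ->  (x/2 - sqrt(3)y/2)^2 + (sqrt(3)x/2 + y/2)^2 = x^2 + y^2   [equals x^2 + y^2: invariant]
(B) x^2 - y^2  ->  (x/2 - sqrt(3)y/2)^2 - (sqrt(3)x/2 + y/2)^2 = -x^2/2 - sqrt(3)xy + y^2/2   [differs from x^2 - y^2: not invariant]
(C) xy  ->  (x/2 - sqrt(3)y/2)(sqrt(3)x/2 + y/2) = sqrt(3)x^2/4 - xy/2 - sqrt(3)y^2/4   [differs from xy: not invariant]
(D) x^2 + xy + y^2  ->  (x/2 - sqrt(3)y/2)^2 + (x/2 - sqrt(3)y/2)(sqrt(3)x/2 + y/2) + (sqrt(3)x/2 + y/2)^2 = sqrt(3)x^2/4 + x^2 - xy/2 - sqrt(3)y^2/4 + y^2   [differs from x^2 + xy + y^2: not invariant]

Only option (A), x^2 + y^2, is unchanged by the transformation.
x^2 + y^2 is the squared distance from the origin, which rotations preserve.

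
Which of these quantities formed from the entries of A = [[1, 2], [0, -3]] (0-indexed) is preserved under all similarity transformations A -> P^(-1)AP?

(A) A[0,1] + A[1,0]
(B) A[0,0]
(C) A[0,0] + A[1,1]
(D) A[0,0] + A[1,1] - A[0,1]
C

A[0,0] + A[1,1] is the trace of A. By the cyclic property of the trace, tr(P^(-1)AP) = tr(APP^(-1)) = tr(A), so it is the same for every matrix similar to A.

The other combinations are not similarity invariants. For example, take P = [[2, 1], [1, 1]] (det P = 1), so P^(-1) = [[1, -1], [-1, 2]] and
B = P^(-1)AP = [[7, 6], [-10, -9]].
Evaluating each option on A and on B:
(A) A[0,1] + A[1,0]: 2 for A, -4 for B -> changes
(B) A[0,0]: 1 for A, 7 for B -> changes
(C) A[0,0] + A[1,1]: -2 for A, -2 for B -> unchanged
(D) A[0,0] + A[1,1] - A[0,1]: -4 for A, -8 for B -> changes

Only (C) A[0,0] + A[1,1] = -2 survives (and it does so for every P, not just this one), so it is the invariant.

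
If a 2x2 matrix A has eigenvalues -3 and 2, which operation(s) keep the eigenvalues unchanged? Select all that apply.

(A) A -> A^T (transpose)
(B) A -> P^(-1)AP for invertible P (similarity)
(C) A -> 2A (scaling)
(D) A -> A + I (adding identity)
A and B

Eigenvalues are preserved by:
1. Similarity transformations: A -> P^(-1)AP (same characteristic polynomial)
2. Transpose: A^T has the same eigenvalues as A

Eigenvalues are NOT preserved by:
- Adding identity: eigenvalues become -3+1, 2+1
- Scaling: eigenvalues become -6, 4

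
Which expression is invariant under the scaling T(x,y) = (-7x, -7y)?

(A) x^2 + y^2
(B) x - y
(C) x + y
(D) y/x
D

Under the uniform scaling T(x,y) = (-7x, -7y):
Substitute the transformed coordinates into each option and compare with the original:
(A) x^2 + y^2  ->  (-7x)^2 + (-7y)^2 = 49x^2 + 49y^2   [differs from x^2 + y^2: not invariant]
(B) x - y  ->  (-7x) - (-7y) = -7x + 7y   [differs from x - y: not invariant]
(C) x + y  ->  (-7x) + (-7y) = -7x - 7y   [differs from x + y: not invariant]
(D) y/x  ->  (-7y)/(-7x) = y/x   [equals y/x: invariant]

Only option (D), y/x, is unchanged by the transformation.
The common factor -7 cancels in a ratio of coordinates, while sums, products and sums of squares pick up factors of -7 or 49.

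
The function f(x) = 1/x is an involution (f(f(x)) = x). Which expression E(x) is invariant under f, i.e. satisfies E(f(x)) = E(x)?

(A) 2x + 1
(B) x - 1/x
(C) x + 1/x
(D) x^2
C

Replace x by f(x) = 1/x in each option and simplify. As a quick numerical cross-check, also compare E(5) with E(f(5)) = E(1/5).

(A) 2x + 1  ->  2(1/x) + 1 = (x + 2)/x; check: E(5) = 11 but E(1/5) = 7/5.   [not invariant]
(B) x - 1/x  ->  (1/x) - 1/(1/x) = -x + 1/x; check: E(5) = 24/5 but E(1/5) = -24/5.   [not invariant]
(C) x + 1/x  ->  (1/x) + 1/(1/x), which simplifies back to x + 1/x; check: E(5) = 26/5, E(1/5) = 26/5.   [invariant]
(D) x^2  ->  (1/x)^2 = x^(-2); check: E(5) = 25 but E(1/5) = 1/25.   [not invariant]

Only (C) is unchanged. E is symmetric under swapping x with f(x) = 1/x, which is exactly what an involution does.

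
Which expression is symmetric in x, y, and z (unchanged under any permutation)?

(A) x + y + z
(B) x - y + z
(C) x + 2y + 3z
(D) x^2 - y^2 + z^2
A

A symmetric expression is unchanged when the variables are permuted; here the transformation to test is the swap (x, y) -> (y, x).
A symmetric expression must survive every permutation; the single swap x <-> y already eliminates the distractors, and the keyed expression is also unchanged by x <-> z and y <-> z (each variable enters it in exactly the same way).
Substitute the transformed coordinates into each option and compare with the original:
(A) x + y + z  ->  (y) + (x) + z = x + y + z   [equals x + y + z: invariant]
(B) x - y + z  ->  (y) - (x) + z = -x + y + z   [differs from x - y + z: not invariant]
(C) x + 2y + 3z  ->  (y) + 2(x) + 3z = 2x + y + 3z   [differs from x + 2y + 3z: not invariant]
(D) x^2 - y^2 + z^2  ->  (y)^2 - (x)^2 + z^2 = -x^2 + y^2 + z^2   [differs from x^2 - y^2 + z^2: not invariant]

Only option (A), x + y + z, is unchanged by the transformation.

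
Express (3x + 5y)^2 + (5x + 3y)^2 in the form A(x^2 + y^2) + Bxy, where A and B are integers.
34(x^2 + y^2) + 60xy

Expanding: (3x + 5y)^2 = 9x^2 + 30xy + 25y^2
(5x + 3y)^2 = 25x^2 + 30xy + 9y^2
Sum = (9+25)(x^2+y^2) + 60xy = 34(x^2 + y^2) + 60xy
This is symmetric in x and y.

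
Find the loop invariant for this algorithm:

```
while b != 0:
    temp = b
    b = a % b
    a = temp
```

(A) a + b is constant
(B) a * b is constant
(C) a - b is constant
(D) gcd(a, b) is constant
D

A loop invariant must hold before the first iteration and be re-established by every execution of the body.

(D) gcd(a, b) is constant: One iteration replaces (a, b) by (b, a mod b). Since a mod b = a - q*b for an integer q, any common divisor of a and b divides b and a mod b, and conversely; hence gcd(b, a mod b) = gcd(a, b). For instance (19, 8) -> (8, 3) keeps gcd = 1. At exit b = 0 and a = gcd of the original inputs.

The other options fail:
(A) a + b is constant: e.g. (a, b) = (19, 8) -> (8, 3): the sum goes from 27 to 11.
(B) a * b is constant: e.g. (a, b) = (19, 8) -> (8, 3): the product goes from 152 to 24.
(C) a - b is constant: e.g. (a, b) = (19, 8) -> (8, 3): the difference goes from 11 to 5.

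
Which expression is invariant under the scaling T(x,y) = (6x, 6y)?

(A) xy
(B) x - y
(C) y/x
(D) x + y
C

Under the uniform scaling T(x,y) = (6x, 6y):
Substitute the transformed coordinates into each option and compare with the original:
(A) xy  ->  (6x)(6y) = 36xy   [differs from xy: not invariant]
(B) x - y  ->  (6x) - (6y) = 6x - 6y   [differs from x - y: not invariant]
(C) y/x  ->  (6y)/(6x) = y/x   [equals y/x: invariant]
(D) x + y  ->  (6x) + (6y) = 6x + 6y   [differs from x + y: not invariant]

Only option (C), y/x, is unchanged by the transformation.
The common factor 6 cancels in a ratio of coordinates, while sums, products and sums of squares pick up factors of 6 or 36.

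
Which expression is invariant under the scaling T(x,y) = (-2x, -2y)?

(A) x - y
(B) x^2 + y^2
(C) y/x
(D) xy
C

Under the uniform scaling T(x,y) = (-2x, -2y):
Substitute the transformed coordinates into each option and compare with the original:
(A) x - y  ->  (-2x) - (-2y) = -2x + 2y   [differs from x - y: not invariant]
(B) x^2 + y^2  ->  (-2x)^2 + (-2y)^2 = 4x^2 + 4y^2   [differs from x^2 + y^2: not invariant]
(C) y/x  ->  (-2y)/(-2x) = y/x   [equals y/x: invariant]
(D) xy  ->  (-2x)(-2y) = 4xy   [differs from xy: not invariant]

Only option (C), y/x, is unchanged by the transformation.
The common factor -2 cancels in a ratio of coordinates, while sums, products and sums of squares pick up factors of -2 or 4.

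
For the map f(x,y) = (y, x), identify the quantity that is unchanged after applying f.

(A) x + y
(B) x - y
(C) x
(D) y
A

For f(x,y) = (y, x):
After applying f: x' = y, y' = x. So x' + y' = y + x = x + y.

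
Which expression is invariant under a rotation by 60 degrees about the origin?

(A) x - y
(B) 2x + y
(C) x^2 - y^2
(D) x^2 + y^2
D

A rotation by 60 degrees sends (x, y) to (x/2 - sqrt(3)y/2, sqrt(3)x/2 + y/2).
Substitute the transformed coordinates into each option and compare with the original:
(A) x - y  ->  (x/2 - sqrt(3)y/2) - (sqrt(3)x/2 + y/2) = -sqrt(3)x/2 + x/2 - sqrt(3)y/2 - y/2   [differs from x - y: not invariant]
(B) 2x + y  ->  2(x/2 - sqrt(3)y/2) + (sqrt(3)x/2 + y/2) = sqrt(3)x/2 + x - sqrt(3)y + y/2   [differs from 2x + y: not invariant]
(C) x^2 - y^2  ->  (x/2 - sqrt(3)y/2)^2 - (sqrt(3)x/2 + y/2)^2 = -x^2/2 - sqrt(3)xy + y^2/2   [differs from x^2 - y^2: not invariant]
(D) x^2 + y^2  ->  (x/2 - sqrt(3)y/2)^2 + (sqrt(3)x/2 + y/2)^2 = x^2 + y^2   [equals x^2 + y^2: invariant]

Only option (D), x^2 + y^2, is unchanged by the transformation.
Geometrically, x^2 + y^2 is the squared distance from the origin, which every rotation about the origin preserves.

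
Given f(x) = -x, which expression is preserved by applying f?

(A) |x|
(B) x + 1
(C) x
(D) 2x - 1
A

For f(x) = -x:
Applying f replaces x by -x. Since |-x| = |x|, the absolute value is unchanged by f, whereas x -> -x, 2x - 1 -> -2x - 1 and x + 1 -> -x + 1 all change.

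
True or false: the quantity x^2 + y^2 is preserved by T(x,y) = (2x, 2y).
False

Substitute T(x,y) = (2x, 2y) into the expression and compare with the original.

Original: x^2 + y^2
After applying T: (2x)^2 + (2y)^2 = 4x^2 + 4y^2

This differs from the original x^2 + y^2 (difference: 3x^2 + 3y^2), so the expression is NOT invariant.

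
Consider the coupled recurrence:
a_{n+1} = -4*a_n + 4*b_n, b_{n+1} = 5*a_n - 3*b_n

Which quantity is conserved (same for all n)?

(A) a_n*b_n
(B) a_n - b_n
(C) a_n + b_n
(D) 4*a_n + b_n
C

Replace a_n by a_{n+1} = -4*a_n + 4*b_n and b_n by b_{n+1} = 5*a_n - 3*b_n in each option and simplify:
(A) a_n*b_n  ->  (-4*a_n + 4*b_n)*(5*a_n - 3*b_n) = -20*a_n^2 + 32*a_n*b_n - 12*b_n^2   [not conserved]
(B) a_n - b_n  ->  (-4*a_n + 4*b_n) - (5*a_n - 3*b_n) = -9*a_n + 7*b_n   [not conserved]
(C) a_n + b_n  ->  (-4*a_n + 4*b_n) + (5*a_n - 3*b_n) = a_n + b_n   [conserved]
(D) 4*a_n + b_n  ->  4*(-4*a_n + 4*b_n) + (5*a_n - 3*b_n) = -11*a_n + 13*b_n   [not conserved]

Only (C) a_n + b_n returns to itself after one step, so it is the conserved quantity.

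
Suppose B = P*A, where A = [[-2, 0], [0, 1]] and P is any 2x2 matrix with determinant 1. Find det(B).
-2

By the multiplicative property of determinants, det(B) = det(P*A) = det(P) * det(A) = det(A),
so the determinant is invariant under multiplication by any determinant-1 matrix; we just need det(A).

det(A) = (-2)(1) - (0)(0) = -2 - 0 = -2

Therefore det(B) = 1 * (-2) = -2.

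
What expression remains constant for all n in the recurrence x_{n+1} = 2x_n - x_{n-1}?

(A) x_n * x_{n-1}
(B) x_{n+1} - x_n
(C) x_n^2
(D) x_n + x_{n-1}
B

For the recurrence x_{n+1} = 2x_n - x_{n-1}:

If x_{n+1} = 2x_n - x_{n-1}, then:
x_{n+1} - x_n = x_n - x_{n-1}
The first difference is constant throughout the sequence.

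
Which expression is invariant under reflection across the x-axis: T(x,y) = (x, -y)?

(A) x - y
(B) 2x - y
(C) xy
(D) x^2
D

The map is reflection across the x-axis: T(x,y) = (x, -y).
Substitute the transformed coordinates into each option and compare with the original:
(A) x - y  ->  (x) - (-y) = x + y   [differs from x - y: not invariant]
(B) 2x - y  ->  2(x) - (-y) = 2x + y   [differs from 2x - y: not invariant]
(C) xy  ->  (x)(-y) = -xy   [differs from xy: not invariant]
(D) x^2  ->  (x)^2 = x^2   [equals x^2: invariant]

Only option (D), x^2, is unchanged by the transformation.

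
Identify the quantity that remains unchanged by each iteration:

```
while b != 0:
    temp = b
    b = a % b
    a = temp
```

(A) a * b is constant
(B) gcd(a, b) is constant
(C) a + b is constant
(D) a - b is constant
B

A loop invariant must hold before the first iteration and be re-established by every execution of the body.

(B) gcd(a, b) is constant: One iteration replaces (a, b) by (b, a mod b). Since a mod b = a - q*b for an integer q, any common divisor of a and b divides b and a mod b, and conversely; hence gcd(b, a mod b) = gcd(a, b). For instance (14, 4) -> (4, 2) keeps gcd = 2. At exit b = 0 and a = gcd of the original inputs.

The other options fail:
(A) a * b is constant: e.g. (a, b) = (14, 4) -> (4, 2): the product goes from 56 to 8.
(C) a + b is constant: e.g. (a, b) = (14, 4) -> (4, 2): the sum goes from 18 to 6.
(D) a - b is constant: e.g. (a, b) = (14, 4) -> (4, 2): the difference goes from 10 to 2.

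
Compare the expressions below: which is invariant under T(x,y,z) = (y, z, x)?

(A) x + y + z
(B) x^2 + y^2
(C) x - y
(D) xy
A

Apply T(x,y,z) = (y, z, x) to each option, i.e. replace (x, y, z) by the transformed coordinates.
Substitute the transformed coordinates into each option and compare with the original:
(A) x + y + z  ->  (y) + (z) + (x) = x + y + z   [equals x + y + z: invariant]
(B) x^2 + y^2  ->  (y)^2 + (z)^2 = y^2 + z^2   [differs from x^2 + y^2: not invariant]
(C) x - y  ->  (y) - (z) = y - z   [differs from x - y: not invariant]
(D) xy  ->  (y)(z) = yz   [differs from xy: not invariant]

Only option (A), x + y + z, is unchanged by the transformation.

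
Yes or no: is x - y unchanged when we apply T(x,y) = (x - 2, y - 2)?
Yes

Substitute T(x,y) = (x - 2, y - 2) into the expression and compare with the original.

Original: x - y
After applying T: (x - 2) - (y - 2) = x - y

This is identical to the original x - y, so the expression is invariant.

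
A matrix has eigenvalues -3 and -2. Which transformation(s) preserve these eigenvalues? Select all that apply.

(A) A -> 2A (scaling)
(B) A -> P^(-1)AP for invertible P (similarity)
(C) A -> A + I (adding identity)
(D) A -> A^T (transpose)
B and D

Eigenvalues are preserved by:
1. Similarity transformations: A -> P^(-1)AP (same characteristic polynomial)
2. Transpose: A^T has the same eigenvalues as A

Eigenvalues are NOT preserved by:
- Adding identity: eigenvalues become -3+1, -2+1
- Scaling: eigenvalues become -6, -4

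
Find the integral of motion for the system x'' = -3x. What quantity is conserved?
E = (x')^2 + 3x^2

Multiply the equation by x':
x' * x'' = -3x * x'
The left side is d/dt[(x')^2/2] and the right side is d/dt[-3x^2/2], so
d/dt[(x')^2/2 + 3x^2/2] = 0, i.e. (x')^2/2 + 3x^2/2 = constant.
Multiplying by 2, the integral of motion is E = (x')^2 + 3x^2.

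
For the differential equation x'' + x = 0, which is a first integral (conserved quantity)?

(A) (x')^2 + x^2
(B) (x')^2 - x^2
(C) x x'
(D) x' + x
A

A first integral I satisfies dI/dt = 0 along every solution. Differentiate each option and use the equation of motion:
(A) d/dt[(x')^2 + x^2] = 2x'x'' + 2x x' = 2x'(-x) + 2x x' = 0
(B) d/dt[(x')^2 - x^2] = 2x'x'' - 2x x' = -4x x', not identically 0
(C) d/dt[x x'] = (x')^2 + x x'' = (x')^2 - x^2, not identically 0
(D) d/dt[x' + x] = x'' + x' = -x + x', not identically 0

Only (A) has zero time-derivative. So the energy-like quantity (x')^2 + x^2 is the first integral.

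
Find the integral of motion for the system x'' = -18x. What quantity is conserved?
E = (x')^2 + 18x^2

Multiply the equation by x':
x' * x'' = -18x * x'
The left side is d/dt[(x')^2/2] and the right side is d/dt[-18x^2/2], so
d/dt[(x')^2/2 + 18x^2/2] = 0, i.e. (x')^2/2 + 18x^2/2 = constant.
Multiplying by 2, the integral of motion is E = (x')^2 + 18x^2.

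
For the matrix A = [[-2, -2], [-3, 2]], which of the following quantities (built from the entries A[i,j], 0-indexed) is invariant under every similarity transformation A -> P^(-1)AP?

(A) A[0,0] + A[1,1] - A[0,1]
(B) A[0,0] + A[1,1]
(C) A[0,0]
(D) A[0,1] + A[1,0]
B

A[0,0] + A[1,1] is the trace of A. By the cyclic property of the trace, tr(P^(-1)AP) = tr(APP^(-1)) = tr(A), so it is the same for every matrix similar to A.

The other combinations are not similarity invariants. For example, take P = [[1, 1], [1, 2]] (det P = 1), so P^(-1) = [[2, -1], [-1, 1]] and
B = P^(-1)AP = [[-7, -13], [3, 7]].
Evaluating each option on A and on B:
(A) A[0,0] + A[1,1] - A[0,1]: 2 for A, 13 for B -> changes
(B) A[0,0] + A[1,1]: 0 for A, 0 for B -> unchanged
(C) A[0,0]: -2 for A, -7 for B -> changes
(D) A[0,1] + A[1,0]: -5 for A, -10 for B -> changes

Only (B) A[0,0] + A[1,1] = 0 survives (and it does so for every P, not just this one), so it is the invariant.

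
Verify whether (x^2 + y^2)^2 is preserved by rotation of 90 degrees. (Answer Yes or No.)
Yes

Applying rotation by 90 degrees: x' = x*cos(90 degrees) - y*sin(90 degrees) = -y, y' = x*sin(90 degrees) + y*cos(90 degrees) = x

Substituting into (x^2 + y^2)^2:
((-y)^2 + (x)^2)^2
= x^4 + 2x^2y^2 + y^4 = (x^2 + y^2)^2

This equals the original expression (x^2 + y^2)^2, so it IS invariant.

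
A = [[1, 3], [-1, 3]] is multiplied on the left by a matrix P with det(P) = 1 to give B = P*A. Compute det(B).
6

By the multiplicative property of determinants, det(B) = det(P*A) = det(P) * det(A) = det(A),
so the determinant is invariant under multiplication by any determinant-1 matrix; we just need det(A).

det(A) = (1)(3) - (3)(-1) = 3 - (-3) = 6

Therefore det(B) = 1 * 6 = 6.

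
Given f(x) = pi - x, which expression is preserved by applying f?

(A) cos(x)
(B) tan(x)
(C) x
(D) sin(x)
D

For f(x) = pi - x:
sin(pi - x) = sin(x), so sine is invariant under this transformation.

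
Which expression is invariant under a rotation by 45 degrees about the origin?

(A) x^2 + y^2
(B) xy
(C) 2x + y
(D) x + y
A

A rotation by 45 degrees sends (x, y) to (sqrt(2)x/2 - sqrt(2)y/2, sqrt(2)x/2 + sqrt(2)y/2).
Substitute the transformed coordinates into each option and compare with the original:
(A) x^2 + y^2  ->  (sqrt(2)x/2 - sqrt(2)y/2)^2 + (sqrt(2)x/2 + sqrt(2)y/2)^2 = x^2 + y^2   [equals x^2 + y^2: invariant]
(B) xy  ->  (sqrt(2)x/2 - sqrt(2)y/2)(sqrt(2)x/2 + sqrt(2)y/2) = x^2/2 - y^2/2   [differs from xy: not invariant]
(C) 2x + y  ->  2(sqrt(2)x/2 - sqrt(2)y/2) + (sqrt(2)x/2 + sqrt(2)y/2) = 3sqrt(2)x/2 - sqrt(2)y/2   [differs from 2x + y: not invariant]
(D) x + y  ->  (sqrt(2)x/2 - sqrt(2)y/2) + (sqrt(2)x/2 + sqrt(2)y/2) = sqrt(2)x   [differs from x + y: not invariant]

Only option (A), x^2 + y^2, is unchanged by the transformation.
Geometrically, x^2 + y^2 is the squared distance from the origin, which every rotation about the origin preserves.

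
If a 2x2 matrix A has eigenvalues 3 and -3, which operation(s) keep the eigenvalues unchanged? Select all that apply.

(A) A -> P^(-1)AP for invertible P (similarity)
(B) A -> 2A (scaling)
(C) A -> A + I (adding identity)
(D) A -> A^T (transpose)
A and D

Eigenvalues are preserved by:
1. Similarity transformations: A -> P^(-1)AP (same characteristic polynomial)
2. Transpose: A^T has the same eigenvalues as A

Eigenvalues are NOT preserved by:
- Adding identity: eigenvalues become 3+1, -3+1
- Scaling: eigenvalues become 6, -6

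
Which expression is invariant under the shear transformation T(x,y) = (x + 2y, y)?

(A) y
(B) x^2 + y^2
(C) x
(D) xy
A

Under the shear T(x,y) = (x + 2y, y):
Substitute the transformed coordinates into each option and compare with the original:
(A) y  ->  (y) = y   [equals y: invariant]
(B) x^2 + y^2  ->  (x + 2y)^2 + (y)^2 = x^2 + 4xy + 5y^2   [differs from x^2 + y^2: not invariant]
(C) x  ->  (x + 2y) = x + 2y   [differs from x: not invariant]
(D) xy  ->  (x + 2y)(y) = xy + 2y^2   [differs from xy: not invariant]

Only option (A), y, is unchanged by the transformation.
A horizontal shear moves points parallel to the x-axis, so the y-coordinate (and any function of y alone) is unchanged.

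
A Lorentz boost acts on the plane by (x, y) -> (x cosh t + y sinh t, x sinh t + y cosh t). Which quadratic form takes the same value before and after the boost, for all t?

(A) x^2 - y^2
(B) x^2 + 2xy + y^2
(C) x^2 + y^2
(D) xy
A

Write x' = x cosh t + y sinh t, y' = x sinh t + y cosh t and substitute into each option:
(A) x^2 - y^2: (x cosh t + y sinh t)^2 - (x sinh t + y cosh t)^2 = x^2(cosh^2 t - sinh^2 t) + 2xy(cosh t sinh t - sinh t cosh t) + y^2(sinh^2 t - cosh^2 t) = x^2 - y^2   [invariant, using cosh^2 t - sinh^2 t = 1]
(B) x^2 + 2xy + y^2: (x' + y')^2 with x' + y' = (x + y)(cosh t + sinh t) = (x + y)e^t, so it becomes (x + y)^2 e^(2t)   [not invariant for t != 0]
(C) x^2 + y^2: (x cosh t + y sinh t)^2 + (x sinh t + y cosh t)^2 = (x^2 + y^2)(cosh^2 t + sinh^2 t) + 4xy sinh t cosh t = (x^2 + y^2) cosh 2t + 2xy sinh 2t   [not invariant for t != 0]
(D) xy: (x cosh t + y sinh t)(x sinh t + y cosh t) = xy(cosh^2 t + sinh^2 t) + (x^2 + y^2) sinh t cosh t = xy cosh 2t + (x^2 + y^2)(sinh 2t)/2   [not invariant for t != 0]

Only (A) x^2 - y^2 is unchanged; it is the Minkowski form preserved by Lorentz boosts, just as x^2 + y^2 is preserved by ordinary rotations.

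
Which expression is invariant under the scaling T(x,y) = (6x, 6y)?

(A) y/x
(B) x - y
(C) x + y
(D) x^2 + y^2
A

Under the uniform scaling T(x,y) = (6x, 6y):
Substitute the transformed coordinates into each option and compare with the original:
(A) y/x  ->  (6y)/(6x) = y/x   [equals y/x: invariant]
(B) x - y  ->  (6x) - (6y) = 6x - 6y   [differs from x - y: not invariant]
(C) x + y  ->  (6x) + (6y) = 6x + 6y   [differs from x + y: not invariant]
(D) x^2 + y^2  ->  (6x)^2 + (6y)^2 = 36x^2 + 36y^2   [differs from x^2 + y^2: not invariant]

Only option (A), y/x, is unchanged by the transformation.
The common factor 6 cancels in a ratio of coordinates, while sums, products and sums of squares pick up factors of 6 or 36.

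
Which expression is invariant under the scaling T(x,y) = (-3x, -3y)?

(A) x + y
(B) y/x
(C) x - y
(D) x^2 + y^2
B

Under the uniform scaling T(x,y) = (-3x, -3y):
Substitute the transformed coordinates into each option and compare with the original:
(A) x + y  ->  (-3x) + (-3y) = -3x - 3y   [differs from x + y: not invariant]
(B) y/x  ->  (-3y)/(-3x) = y/x   [equals y/x: invariant]
(C) x - y  ->  (-3x) - (-3y) = -3x + 3y   [differs from x - y: not invariant]
(D) x^2 + y^2  ->  (-3x)^2 + (-3y)^2 = 9x^2 + 9y^2   [differs from x^2 + y^2: not invariant]

Only option (B), y/x, is unchanged by the transformation.
The common factor -3 cancels in a ratio of coordinates, while sums, products and sums of squares pick up factors of -3 or 9.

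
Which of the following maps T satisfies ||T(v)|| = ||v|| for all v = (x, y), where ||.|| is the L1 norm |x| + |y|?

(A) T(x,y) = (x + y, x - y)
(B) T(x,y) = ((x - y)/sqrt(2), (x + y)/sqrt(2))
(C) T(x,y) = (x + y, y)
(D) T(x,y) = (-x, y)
D

A transformation preserves a norm if ||T(v)|| = ||v|| for every v; a single vector where the norm changes rules an option out.

(A) T(x,y) = (x + y, x - y): v = (1, 0) has norm |1| + |0| = 1, but T(v) = (1, 1) has norm 2 -- not preserved.
(B) T(x,y) = ((x - y)/sqrt(2), (x + y)/sqrt(2)): v = (1, 0) has norm |1| + |0| = 1, but T(v) = (sqrt(2)/2, sqrt(2)/2) has norm sqrt(2) -- not preserved.
(C) T(x,y) = (x + y, y): v = (0, 1) has norm |0| + |1| = 1, but T(v) = (1, 1) has norm 2 -- not preserved.
(D) T(x,y) = (-x, y): preserves the norm -- it only permutes the coordinates and/or flips signs, which leaves |x| + |y| unchanged.

Therefore the answer is (D).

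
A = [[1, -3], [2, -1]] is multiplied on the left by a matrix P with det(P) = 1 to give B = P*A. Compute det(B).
5

By the multiplicative property of determinants, det(B) = det(P*A) = det(P) * det(A) = det(A),
so the determinant is invariant under multiplication by any determinant-1 matrix; we just need det(A).

det(A) = (1)(-1) - (-3)(2) = -1 - (-6) = 5

Therefore det(B) = 1 * 5 = 5.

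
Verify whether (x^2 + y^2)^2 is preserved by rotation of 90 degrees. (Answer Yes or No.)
Yes

Applying rotation by 90 degrees: x' = x*cos(90 degrees) - y*sin(90 degrees) = -y, y' = x*sin(90 degrees) + y*cos(90 degrees) = x

Substituting into (x^2 + y^2)^2:
((-y)^2 + (x)^2)^2
= x^4 + 2x^2y^2 + y^4 = (x^2 + y^2)^2

This equals the original expression (x^2 + y^2)^2, so it IS invariant.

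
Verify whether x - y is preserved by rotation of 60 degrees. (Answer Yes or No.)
No

Applying rotation by 60 degrees: x' = x*cos(60 degrees) - y*sin(60 degrees) = x/2 - sqrt(3)y/2, y' = x*sin(60 degrees) + y*cos(60 degrees) = sqrt(3)x/2 + y/2

Substituting into x - y:
(x/2 - sqrt(3)y/2) - (sqrt(3)x/2 + y/2)
= -sqrt(3)x/2 + x/2 - sqrt(3)y/2 - y/2

This differs from the original expression x - y, so it is NOT invariant.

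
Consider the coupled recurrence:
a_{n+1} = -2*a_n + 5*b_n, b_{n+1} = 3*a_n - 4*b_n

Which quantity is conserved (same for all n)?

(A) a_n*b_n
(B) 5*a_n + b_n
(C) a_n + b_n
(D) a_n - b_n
C

Replace a_n by a_{n+1} = -2*a_n + 5*b_n and b_n by b_{n+1} = 3*a_n - 4*b_n in each option and simplify:
(A) a_n*b_n  ->  (-2*a_n + 5*b_n)*(3*a_n - 4*b_n) = -6*a_n^2 + 23*a_n*b_n - 20*b_n^2   [not conserved]
(B) 5*a_n + b_n  ->  5*(-2*a_n + 5*b_n) + (3*a_n - 4*b_n) = -7*a_n + 21*b_n   [not conserved]
(C) a_n + b_n  ->  (-2*a_n + 5*b_n) + (3*a_n - 4*b_n) = a_n + b_n   [conserved]
(D) a_n - b_n  ->  (-2*a_n + 5*b_n) - (3*a_n - 4*b_n) = -5*a_n + 9*b_n   [not conserved]

Only (C) a_n + b_n returns to itself after one step, so it is the conserved quantity.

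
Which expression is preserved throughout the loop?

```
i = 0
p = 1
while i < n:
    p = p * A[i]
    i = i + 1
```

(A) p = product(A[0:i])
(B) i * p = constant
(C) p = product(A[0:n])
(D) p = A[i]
A

A loop invariant must hold before the first iteration and be re-established by every execution of the body.

(A) p = product(A[0:i]): Initially i = 0 and p = 1 = product of the empty slice A[0:0]. If p = product(A[0:i]) holds at the top of an iteration, the body sets p to product(A[0:i]) * A[i] = product(A[0:i+1]) and then i to i+1, so the property is restored. At exit i = n, giving p = product(A[0:n]).

The other options fail:
(B) i * p = constant: initially i * p = 0, but after one iteration it is 1 * A[0], which is nonzero in general.
(C) p = product(A[0:n]): false before the loop (p = 1, not the full product) -- it only becomes true at exit.
(D) p = A[i]: after the first iteration p = A[0] but i = 1; in general p is a product of several elements, not a single one.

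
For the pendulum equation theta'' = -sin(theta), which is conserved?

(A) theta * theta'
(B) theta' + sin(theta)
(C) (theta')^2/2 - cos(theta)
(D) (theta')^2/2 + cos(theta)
C

A first integral I satisfies dI/dt = 0 along every solution. Differentiate each option and use the equation of motion:
(A) d/dt[theta * theta'] = (theta')^2 + theta theta'' = (theta')^2 - theta sin(theta), not identically 0
(B) d/dt[theta' + sin(theta)] = theta'' + cos(theta) theta' = -sin(theta) + theta' cos(theta), not identically 0
(C) d/dt[(theta')^2/2 - cos(theta)] = theta' theta'' + sin(theta) theta' = theta'(-sin(theta)) + theta' sin(theta) = 0
(D) d/dt[(theta')^2/2 + cos(theta)] = theta' theta'' - sin(theta) theta' = -2 theta' sin(theta), not identically 0

Only (C) has zero time-derivative. This is the total energy: kinetic (theta')^2/2 plus potential -cos(theta).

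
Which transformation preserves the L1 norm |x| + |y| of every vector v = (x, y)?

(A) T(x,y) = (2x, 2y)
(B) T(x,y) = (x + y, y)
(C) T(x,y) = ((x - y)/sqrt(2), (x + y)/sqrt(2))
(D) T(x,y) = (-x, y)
D

A transformation preserves a norm if ||T(v)|| = ||v|| for every v; a single vector where the norm changes rules an option out.

(A) T(x,y) = (2x, 2y): v = (1, 0) has norm |1| + |0| = 1, but T(v) = (2, 0) has norm 2 -- not preserved.
(B) T(x,y) = (x + y, y): v = (0, 1) has norm |0| + |1| = 1, but T(v) = (1, 1) has norm 2 -- not preserved.
(C) T(x,y) = ((x - y)/sqrt(2), (x + y)/sqrt(2)): v = (1, 0) has norm |1| + |0| = 1, but T(v) = (sqrt(2)/2, sqrt(2)/2) has norm sqrt(2) -- not preserved.
(D) T(x,y) = (-x, y): preserves the norm -- it only permutes the coordinates and/or flips signs, which leaves |x| + |y| unchanged.

Therefore the answer is (D).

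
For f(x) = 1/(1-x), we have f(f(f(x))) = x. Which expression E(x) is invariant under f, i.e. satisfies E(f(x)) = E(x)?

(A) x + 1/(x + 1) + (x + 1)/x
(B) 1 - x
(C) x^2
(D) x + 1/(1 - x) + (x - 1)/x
D

Replace x by f(x) = 1/(1 - x) in each option and simplify. As a quick numerical cross-check, also compare E(5) with E(f(5)) = E(-1/4).

(A) x + 1/(x + 1) + (x + 1)/x  ->  (1/(1 - x)) + 1/((1/(1 - x)) + 1) + ((1/(1 - x)) + 1)/(1/(1 - x)) = (-x^3 + 6x^2 - 11x + 7)/(x^2 - 3x + 2); check: E(5) = 191/30 but E(-1/4) = -23/12.   [not invariant]
(B) 1 - x  ->  1 - (1/(1 - x)) = x/(x - 1); check: E(5) = -4 but E(-1/4) = 5/4.   [not invariant]
(C) x^2  ->  (1/(1 - x))^2 = (x - 1)^(-2); check: E(5) = 25 but E(-1/4) = 1/16.   [not invariant]
(D) x + 1/(1 - x) + (x - 1)/x  ->  (1/(1 - x)) + 1/(1 - (1/(1 - x))) + ((1/(1 - x)) - 1)/(1/(1 - x)), which simplifies back to x + 1/(1 - x) + (x - 1)/x; check: E(5) = 111/20, E(-1/4) = 111/20.   [invariant]

Only (D) is unchanged. Indeed f(f(x)) = 1/(1 - 1/(1-x)) = (1-x)/(-x) = (x-1)/x, so E(x) = x + f(x) + f(f(x)) is the sum over the whole 3-cycle; applying f just permutes the three terms cyclically (x -> f(x) -> f(f(x)) -> x), leaving the sum unchanged.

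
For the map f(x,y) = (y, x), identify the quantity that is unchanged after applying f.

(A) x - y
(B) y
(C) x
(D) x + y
D

For f(x,y) = (y, x):
After applying f: x' = y, y' = x. So x' + y' = y + x = x + y.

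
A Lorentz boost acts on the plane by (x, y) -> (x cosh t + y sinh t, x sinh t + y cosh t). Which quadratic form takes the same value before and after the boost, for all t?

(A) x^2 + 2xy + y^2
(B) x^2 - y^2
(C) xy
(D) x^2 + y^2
B

Write x' = x cosh t + y sinh t, y' = x sinh t + y cosh t and substitute into each option:
(A) x^2 + 2xy + y^2: (x' + y')^2 with x' + y' = (x + y)(cosh t + sinh t) = (x + y)e^t, so it becomes (x + y)^2 e^(2t)   [not invariant for t != 0]
(B) x^2 - y^2: (x cosh t + y sinh t)^2 - (x sinh t + y cosh t)^2 = x^2(cosh^2 t - sinh^2 t) + 2xy(cosh t sinh t - sinh t cosh t) + y^2(sinh^2 t - cosh^2 t) = x^2 - y^2   [invariant, using cosh^2 t - sinh^2 t = 1]
(C) xy: (x cosh t + y sinh t)(x sinh t + y cosh t) = xy(cosh^2 t + sinh^2 t) + (x^2 + y^2) sinh t cosh t = xy cosh 2t + (x^2 + y^2)(sinh 2t)/2   [not invariant for t != 0]
(D) x^2 + y^2: (x cosh t + y sinh t)^2 + (x sinh t + y cosh t)^2 = (x^2 + y^2)(cosh^2 t + sinh^2 t) + 4xy sinh t cosh t = (x^2 + y^2) cosh 2t + 2xy sinh 2t   [not invariant for t != 0]

Only (B) x^2 - y^2 is unchanged; it is the Minkowski form preserved by Lorentz boosts, just as x^2 + y^2 is preserved by ordinary rotations.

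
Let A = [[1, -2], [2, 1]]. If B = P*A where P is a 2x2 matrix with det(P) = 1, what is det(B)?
5

By the multiplicative property of determinants, det(B) = det(P*A) = det(P) * det(A) = det(A),
so the determinant is invariant under multiplication by any determinant-1 matrix; we just need det(A).

det(A) = (1)(1) - (-2)(2) = 1 - (-4) = 5

Therefore det(B) = 1 * 5 = 5.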